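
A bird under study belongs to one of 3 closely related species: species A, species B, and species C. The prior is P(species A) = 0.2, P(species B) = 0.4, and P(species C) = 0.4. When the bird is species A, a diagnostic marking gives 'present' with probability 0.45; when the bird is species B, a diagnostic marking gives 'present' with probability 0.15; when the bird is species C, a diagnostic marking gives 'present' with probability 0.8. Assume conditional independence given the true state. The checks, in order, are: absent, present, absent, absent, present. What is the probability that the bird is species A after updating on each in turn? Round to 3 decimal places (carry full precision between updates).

0.471

After 'absent': normaliser = 0.55·0.2000 + 0.85·0.4000 + 0.2·0.4000; P(species A) ≈ 0.2075, P(species B) ≈ 0.6415, P(species C) ≈ 0.1509
After 'present': normaliser = 0.45·0.2075 + 0.15·0.6415 + 0.8·0.1509; P(species A) ≈ 0.3009, P(species B) ≈ 0.3100, P(species C) ≈ 0.3891
After 'absent': normaliser = 0.55·0.3009 + 0.85·0.3100 + 0.2·0.3891; P(species A) ≈ 0.3265, P(species B) ≈ 0.5199, P(species C) ≈ 0.1535
After 'absent': normaliser = 0.55·0.3265 + 0.85·0.5199 + 0.2·0.1535; P(species A) ≈ 0.2753, P(species B) ≈ 0.6776, P(species C) ≈ 0.0471
After 'present': normaliser = 0.45·0.2753 + 0.15·0.6776 + 0.8·0.0471; P(species A) ≈ 0.4708, P(species B) ≈ 0.3862, P(species C) ≈ 0.1431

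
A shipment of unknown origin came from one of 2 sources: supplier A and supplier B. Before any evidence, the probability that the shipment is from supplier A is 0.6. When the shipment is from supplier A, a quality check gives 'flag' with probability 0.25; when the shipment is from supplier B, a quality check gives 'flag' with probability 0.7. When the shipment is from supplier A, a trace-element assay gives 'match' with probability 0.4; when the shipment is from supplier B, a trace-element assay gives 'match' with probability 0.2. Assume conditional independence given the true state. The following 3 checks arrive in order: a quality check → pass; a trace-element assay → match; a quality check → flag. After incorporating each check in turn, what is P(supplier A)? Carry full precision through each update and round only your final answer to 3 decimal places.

0.728

After a quality check='pass': P(supplier A) = 0.75·0.6000 / (0.75·0.6000 + 0.3·0.4000) ≈ 0.7895
After a trace-element assay='match': P(supplier A) = 0.4·0.7895 / (0.4·0.7895 + 0.2·0.2105) ≈ 0.8824
After a quality check='flag': P(supplier A) = 0.25·0.8824 / (0.25·0.8824 + 0.7·0.1176) ≈ 0.7282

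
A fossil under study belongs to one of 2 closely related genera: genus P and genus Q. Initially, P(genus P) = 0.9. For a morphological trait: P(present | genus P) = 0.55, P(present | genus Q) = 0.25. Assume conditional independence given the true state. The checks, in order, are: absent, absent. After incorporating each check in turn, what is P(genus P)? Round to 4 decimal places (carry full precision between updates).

0.7642

After 'absent': P(genus P) = 0.45·0.9000 / (0.45·0.9000 + 0.75·0.1000) ≈ 0.8438
After 'absent': P(genus P) = 0.45·0.8438 / (0.45·0.8438 + 0.75·0.1562) ≈ 0.7642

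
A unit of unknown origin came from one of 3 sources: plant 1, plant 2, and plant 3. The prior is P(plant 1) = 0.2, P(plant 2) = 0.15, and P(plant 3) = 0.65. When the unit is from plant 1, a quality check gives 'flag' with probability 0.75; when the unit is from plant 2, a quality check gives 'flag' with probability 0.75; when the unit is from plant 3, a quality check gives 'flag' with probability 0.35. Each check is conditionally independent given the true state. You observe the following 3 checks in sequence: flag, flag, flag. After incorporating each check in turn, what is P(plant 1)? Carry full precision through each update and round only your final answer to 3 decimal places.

Apply Bayes' rule sequentially, carrying P(plant 1) forward.
After 'flag': normaliser = 0.75·0.2000 + 0.75·0.1500 + 0.35·0.6500; P(plant 1) ≈ 0.3061, P(plant 2) ≈ 0.2296, P(plant 3) ≈ 0.4643
After 'flag': normaliser = 0.75·0.3061 + 0.75·0.2296 + 0.35·0.4643; P(plant 1) ≈ 0.4069, P(plant 2) ≈ 0.3052, P(plant 3) ≈ 0.2880
After 'flag': normaliser = 0.75·0.4069 + 0.75·0.3052 + 0.35·0.2880; P(plant 1) ≈ 0.4807, P(plant 2) ≈ 0.3605, P(plant 3) ≈ 0.1588

0.481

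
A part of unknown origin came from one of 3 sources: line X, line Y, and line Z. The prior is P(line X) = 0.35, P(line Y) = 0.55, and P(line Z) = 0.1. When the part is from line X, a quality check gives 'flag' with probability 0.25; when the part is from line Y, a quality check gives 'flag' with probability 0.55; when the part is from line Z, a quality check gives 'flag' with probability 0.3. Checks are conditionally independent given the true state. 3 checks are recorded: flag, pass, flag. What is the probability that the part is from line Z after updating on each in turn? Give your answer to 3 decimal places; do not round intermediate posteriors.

0.065

After 'flag': normaliser = 0.25·0.3500 + 0.55·0.5500 + 0.3·0.1000; P(line X) ≈ 0.2083, P(line Y) ≈ 0.7202, P(line Z) ≈ 0.0714
After 'pass': normaliser = 0.75·0.2083 + 0.45·0.7202 + 0.7·0.0714; P(line X) ≈ 0.2946, P(line Y) ≈ 0.6111, P(line Z) ≈ 0.0943
After 'flag': normaliser = 0.25·0.2946 + 0.55·0.6111 + 0.3·0.0943; P(line X) ≈ 0.1681, P(line Y) ≈ 0.7673, P(line Z) ≈ 0.0646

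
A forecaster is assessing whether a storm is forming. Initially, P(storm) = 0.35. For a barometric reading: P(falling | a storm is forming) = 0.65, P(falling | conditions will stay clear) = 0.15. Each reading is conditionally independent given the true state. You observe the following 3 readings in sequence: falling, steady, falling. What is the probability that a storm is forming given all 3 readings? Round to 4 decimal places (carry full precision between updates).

0.8063

Each posterior becomes the prior for the next update.
After 'falling': P(storm) = 0.65·0.3500 / (0.65·0.3500 + 0.15·0.6500) ≈ 0.7000
After 'steady': P(storm) = 0.35·0.7000 / (0.35·0.7000 + 0.85·0.3000) ≈ 0.4900
After 'falling': P(storm) = 0.65·0.4900 / (0.65·0.4900 + 0.15·0.5100) ≈ 0.8063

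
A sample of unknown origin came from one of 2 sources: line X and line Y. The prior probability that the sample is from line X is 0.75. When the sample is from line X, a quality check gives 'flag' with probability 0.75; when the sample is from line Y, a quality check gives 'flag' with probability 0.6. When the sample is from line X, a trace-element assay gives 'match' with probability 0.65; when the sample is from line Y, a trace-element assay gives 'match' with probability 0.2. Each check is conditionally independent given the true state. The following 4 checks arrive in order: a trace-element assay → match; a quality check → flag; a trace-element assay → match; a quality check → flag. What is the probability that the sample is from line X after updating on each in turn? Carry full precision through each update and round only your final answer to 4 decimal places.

0.9802

Apply Bayes' rule sequentially, carrying P(line X) forward.
After a trace-element assay='match': P(line X) = 0.65·0.7500 / (0.65·0.7500 + 0.2·0.2500) ≈ 0.9070
After a quality check='flag': P(line X) = 0.75·0.9070 / (0.75·0.9070 + 0.6·0.0930) ≈ 0.9242
After a trace-element assay='match': P(line X) = 0.65·0.9242 / (0.65·0.9242 + 0.2·0.0758) ≈ 0.9754
After a quality check='flag': P(line X) = 0.75·0.9754 / (0.75·0.9754 + 0.6·0.0246) ≈ 0.9802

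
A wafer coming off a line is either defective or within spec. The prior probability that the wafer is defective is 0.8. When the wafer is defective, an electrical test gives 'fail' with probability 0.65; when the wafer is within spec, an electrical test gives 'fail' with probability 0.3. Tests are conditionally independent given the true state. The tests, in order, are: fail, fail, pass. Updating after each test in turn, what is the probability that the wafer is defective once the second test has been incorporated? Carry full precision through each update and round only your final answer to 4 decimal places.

0.9494

After 'fail': P(defective) = 0.65·0.8000 / (0.65·0.8000 + 0.3·0.2000) ≈ 0.8966
After 'fail': P(defective) = 0.65·0.8966 / (0.65·0.8966 + 0.3·0.1034) ≈ 0.9494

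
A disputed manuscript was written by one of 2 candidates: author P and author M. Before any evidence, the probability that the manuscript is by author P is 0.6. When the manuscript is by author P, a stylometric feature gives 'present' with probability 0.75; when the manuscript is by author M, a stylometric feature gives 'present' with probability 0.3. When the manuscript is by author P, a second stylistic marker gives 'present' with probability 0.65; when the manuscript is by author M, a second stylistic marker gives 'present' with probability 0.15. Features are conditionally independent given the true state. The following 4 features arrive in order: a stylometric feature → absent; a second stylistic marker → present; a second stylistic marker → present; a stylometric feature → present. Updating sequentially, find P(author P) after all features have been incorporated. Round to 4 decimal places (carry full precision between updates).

After a stylometric feature='absent': P(author P) = 0.25·0.6000 / (0.25·0.6000 + 0.7·0.4000) ≈ 0.3488
After a second stylistic marker='present': P(author P) = 0.65·0.3488 / (0.65·0.3488 + 0.15·0.6512) ≈ 0.6989
After a second stylistic marker='present': P(author P) = 0.65·0.6989 / (0.65·0.6989 + 0.15·0.3011) ≈ 0.9096
After a stylometric feature='present': P(author P) = 0.75·0.9096 / (0.75·0.9096 + 0.3·0.0904) ≈ 0.9618

0.9618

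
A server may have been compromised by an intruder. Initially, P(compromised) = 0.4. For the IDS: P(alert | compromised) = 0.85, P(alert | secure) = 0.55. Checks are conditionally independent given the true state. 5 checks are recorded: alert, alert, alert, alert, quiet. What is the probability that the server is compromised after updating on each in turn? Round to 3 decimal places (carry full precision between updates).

After 'alert': P(compromised) = 0.85·0.4000 / (0.85·0.4000 + 0.55·0.6000) ≈ 0.5075
After 'alert': P(compromised) = 0.85·0.5075 / (0.85·0.5075 + 0.55·0.4925) ≈ 0.6142
After 'alert': P(compromised) = 0.85·0.6142 / (0.85·0.6142 + 0.55·0.3858) ≈ 0.7111
After 'alert': P(compromised) = 0.85·0.7111 / (0.85·0.7111 + 0.55·0.2889) ≈ 0.7918
After 'quiet': P(compromised) = 0.15·0.7918 / (0.15·0.7918 + 0.45·0.2082) ≈ 0.5590

0.559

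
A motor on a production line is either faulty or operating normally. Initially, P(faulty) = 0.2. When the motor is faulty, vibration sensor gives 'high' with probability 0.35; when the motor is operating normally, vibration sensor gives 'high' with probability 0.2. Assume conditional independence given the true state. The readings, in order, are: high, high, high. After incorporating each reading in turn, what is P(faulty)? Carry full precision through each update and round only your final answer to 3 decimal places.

Apply Bayes' rule sequentially, carrying P(faulty) forward.
After 'high': P(faulty) = 0.35·0.2000 / (0.35·0.2000 + 0.2·0.8000) ≈ 0.3043
After 'high': P(faulty) = 0.35·0.3043 / (0.35·0.3043 + 0.2·0.6957) ≈ 0.4336
After 'high': P(faulty) = 0.35·0.4336 / (0.35·0.4336 + 0.2·0.5664) ≈ 0.5726

0.573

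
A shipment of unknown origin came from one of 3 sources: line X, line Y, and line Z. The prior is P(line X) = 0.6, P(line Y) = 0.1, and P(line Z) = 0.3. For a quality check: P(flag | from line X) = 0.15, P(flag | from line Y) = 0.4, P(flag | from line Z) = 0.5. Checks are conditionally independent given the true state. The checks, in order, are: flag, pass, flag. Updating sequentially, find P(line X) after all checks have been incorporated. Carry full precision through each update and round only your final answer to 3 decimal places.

0.196

After 'flag': normaliser = 0.15·0.6000 + 0.4·0.1000 + 0.5·0.3000; P(line X) ≈ 0.3214, P(line Y) ≈ 0.1429, P(line Z) ≈ 0.5357
After 'pass': normaliser = 0.85·0.3214 + 0.6·0.1429 + 0.5·0.5357; P(line X) ≈ 0.4359, P(line Y) ≈ 0.1368, P(line Z) ≈ 0.4274
After 'flag': normaliser = 0.15·0.4359 + 0.4·0.1368 + 0.5·0.4274; P(line X) ≈ 0.1959, P(line Y) ≈ 0.1639, P(line Z) ≈ 0.6402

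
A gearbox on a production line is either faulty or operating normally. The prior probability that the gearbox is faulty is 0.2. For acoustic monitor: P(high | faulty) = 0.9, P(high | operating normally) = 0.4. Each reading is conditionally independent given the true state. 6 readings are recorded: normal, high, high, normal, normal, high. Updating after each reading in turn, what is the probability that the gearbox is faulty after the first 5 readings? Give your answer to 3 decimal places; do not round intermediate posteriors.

After 'normal': P(faulty) = 0.1·0.2000 / (0.1·0.2000 + 0.6·0.8000) ≈ 0.0400
After 'high': P(faulty) = 0.9·0.0400 / (0.9·0.0400 + 0.4·0.9600) ≈ 0.0857
After 'high': P(faulty) = 0.9·0.0857 / (0.9·0.0857 + 0.4·0.9143) ≈ 0.1742
After 'normal': P(faulty) = 0.1·0.1742 / (0.1·0.1742 + 0.6·0.8258) ≈ 0.0340
After 'normal': P(faulty) = 0.1·0.0340 / (0.1·0.0340 + 0.6·0.9660) ≈ 0.0058

0.006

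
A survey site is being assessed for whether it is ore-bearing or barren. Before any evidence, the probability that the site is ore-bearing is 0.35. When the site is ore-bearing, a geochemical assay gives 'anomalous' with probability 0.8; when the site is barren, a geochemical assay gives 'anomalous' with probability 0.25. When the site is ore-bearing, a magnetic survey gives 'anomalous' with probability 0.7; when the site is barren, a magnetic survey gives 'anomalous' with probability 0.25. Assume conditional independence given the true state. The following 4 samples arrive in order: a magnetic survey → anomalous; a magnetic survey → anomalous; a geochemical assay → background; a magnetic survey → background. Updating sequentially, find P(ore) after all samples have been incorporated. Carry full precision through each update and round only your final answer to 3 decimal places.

0.310

After a magnetic survey='anomalous': P(ore) = 0.7·0.3500 / (0.7·0.3500 + 0.25·0.6500) ≈ 0.6012
After a magnetic survey='anomalous': P(ore) = 0.7·0.6012 / (0.7·0.6012 + 0.25·0.3988) ≈ 0.8085
After a geochemical assay='background': P(ore) = 0.2·0.8085 / (0.2·0.8085 + 0.75·0.1915) ≈ 0.5296
After a magnetic survey='background': P(ore) = 0.3·0.5296 / (0.3·0.5296 + 0.75·0.4704) ≈ 0.3105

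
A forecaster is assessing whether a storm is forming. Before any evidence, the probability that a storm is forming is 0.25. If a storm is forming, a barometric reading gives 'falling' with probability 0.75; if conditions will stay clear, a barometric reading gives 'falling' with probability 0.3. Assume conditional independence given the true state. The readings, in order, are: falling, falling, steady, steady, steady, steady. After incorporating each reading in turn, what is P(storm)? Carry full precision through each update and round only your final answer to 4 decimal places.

0.0328

After 'falling': P(storm) = 0.75·0.2500 / (0.75·0.2500 + 0.3·0.7500) ≈ 0.4545
After 'falling': P(storm) = 0.75·0.4545 / (0.75·0.4545 + 0.3·0.5455) ≈ 0.6757
After 'steady': P(storm) = 0.25·0.6757 / (0.25·0.6757 + 0.7·0.3243) ≈ 0.4266
After 'steady': P(storm) = 0.25·0.4266 / (0.25·0.4266 + 0.7·0.5734) ≈ 0.2099
After 'steady': P(storm) = 0.25·0.2099 / (0.25·0.2099 + 0.7·0.7901) ≈ 0.0867
After 'steady': P(storm) = 0.25·0.0867 / (0.25·0.0867 + 0.7·0.9133) ≈ 0.0328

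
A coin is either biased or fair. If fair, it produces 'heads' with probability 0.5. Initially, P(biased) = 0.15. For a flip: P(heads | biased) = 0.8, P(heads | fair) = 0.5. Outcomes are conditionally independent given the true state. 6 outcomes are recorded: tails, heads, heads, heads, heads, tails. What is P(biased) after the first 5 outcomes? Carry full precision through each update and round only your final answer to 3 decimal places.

After 'tails': P(biased) = 0.2·0.1500 / (0.2·0.1500 + 0.5·0.8500) ≈ 0.0659
After 'heads': P(biased) = 0.8·0.0659 / (0.8·0.0659 + 0.5·0.9341) ≈ 0.1015
After 'heads': P(biased) = 0.8·0.1015 / (0.8·0.1015 + 0.5·0.8985) ≈ 0.1530
After 'heads': P(biased) = 0.8·0.1530 / (0.8·0.1530 + 0.5·0.8470) ≈ 0.2243
After 'heads': P(biased) = 0.8·0.2243 / (0.8·0.2243 + 0.5·0.7757) ≈ 0.3163

0.316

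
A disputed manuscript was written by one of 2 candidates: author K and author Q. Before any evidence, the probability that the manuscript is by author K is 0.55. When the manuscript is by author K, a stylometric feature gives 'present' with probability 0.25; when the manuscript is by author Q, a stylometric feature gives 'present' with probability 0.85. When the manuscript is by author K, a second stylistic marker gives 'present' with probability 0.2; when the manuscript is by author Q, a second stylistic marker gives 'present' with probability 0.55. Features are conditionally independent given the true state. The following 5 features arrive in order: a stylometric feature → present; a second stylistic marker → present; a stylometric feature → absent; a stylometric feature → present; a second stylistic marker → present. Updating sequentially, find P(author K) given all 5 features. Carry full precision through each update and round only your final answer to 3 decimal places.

After a stylometric feature='present': P(author K) = 0.25·0.5500 / (0.25·0.5500 + 0.85·0.4500) ≈ 0.2644
After a second stylistic marker='present': P(author K) = 0.2·0.2644 / (0.2·0.2644 + 0.55·0.7356) ≈ 0.1156
After a stylometric feature='absent': P(author K) = 0.75·0.1156 / (0.75·0.1156 + 0.15·0.8844) ≈ 0.3953
After a stylometric feature='present': P(author K) = 0.25·0.3953 / (0.25·0.3953 + 0.85·0.6047) ≈ 0.1612
After a second stylistic marker='present': P(author K) = 0.2·0.1612 / (0.2·0.1612 + 0.55·0.8388) ≈ 0.0653

0.065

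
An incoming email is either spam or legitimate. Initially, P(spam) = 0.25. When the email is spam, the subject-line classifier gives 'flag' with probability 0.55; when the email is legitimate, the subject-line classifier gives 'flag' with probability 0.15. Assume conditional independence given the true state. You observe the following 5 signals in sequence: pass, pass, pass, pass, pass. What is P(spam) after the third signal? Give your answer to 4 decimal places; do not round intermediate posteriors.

0.0471

After 'pass': P(spam) = 0.45·0.2500 / (0.45·0.2500 + 0.85·0.7500) ≈ 0.1500
After 'pass': P(spam) = 0.45·0.1500 / (0.45·0.1500 + 0.85·0.8500) ≈ 0.0854
After 'pass': P(spam) = 0.45·0.0854 / (0.45·0.0854 + 0.85·0.9146) ≈ 0.0471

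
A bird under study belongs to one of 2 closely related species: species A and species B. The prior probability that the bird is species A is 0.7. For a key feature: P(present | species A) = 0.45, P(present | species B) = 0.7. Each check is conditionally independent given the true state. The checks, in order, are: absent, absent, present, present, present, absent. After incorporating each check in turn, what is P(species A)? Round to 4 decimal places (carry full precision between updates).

0.7925

After 'absent': P(species A) = 0.55·0.7000 / (0.55·0.7000 + 0.3·0.3000) ≈ 0.8105
After 'absent': P(species A) = 0.55·0.8105 / (0.55·0.8105 + 0.3·0.1895) ≈ 0.8869
After 'present': P(species A) = 0.45·0.8869 / (0.45·0.8869 + 0.7·0.1131) ≈ 0.8345
After 'present': P(species A) = 0.45·0.8345 / (0.45·0.8345 + 0.7·0.1655) ≈ 0.7642
After 'present': P(species A) = 0.45·0.7642 / (0.45·0.7642 + 0.7·0.2358) ≈ 0.6757
After 'absent': P(species A) = 0.55·0.6757 / (0.55·0.6757 + 0.3·0.3243) ≈ 0.7925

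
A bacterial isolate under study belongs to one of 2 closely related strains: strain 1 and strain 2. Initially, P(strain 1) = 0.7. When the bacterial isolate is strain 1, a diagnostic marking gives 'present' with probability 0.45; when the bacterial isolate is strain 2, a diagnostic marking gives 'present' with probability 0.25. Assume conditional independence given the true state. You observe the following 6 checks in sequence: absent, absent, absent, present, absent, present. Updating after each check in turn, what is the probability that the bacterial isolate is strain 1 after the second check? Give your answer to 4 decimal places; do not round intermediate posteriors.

0.5565

After 'absent': P(strain 1) = 0.55·0.7000 / (0.55·0.7000 + 0.75·0.3000) ≈ 0.6311
After 'absent': P(strain 1) = 0.55·0.6311 / (0.55·0.6311 + 0.75·0.3689) ≈ 0.5565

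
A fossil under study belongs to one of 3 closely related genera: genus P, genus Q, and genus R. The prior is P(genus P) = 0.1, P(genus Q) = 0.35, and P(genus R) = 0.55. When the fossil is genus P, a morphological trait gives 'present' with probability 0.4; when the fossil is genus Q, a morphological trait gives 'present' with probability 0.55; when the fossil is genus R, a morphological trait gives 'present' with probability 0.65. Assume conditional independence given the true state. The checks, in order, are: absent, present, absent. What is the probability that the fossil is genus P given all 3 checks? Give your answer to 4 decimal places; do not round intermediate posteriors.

Each posterior becomes the prior for the next update.
After 'absent': normaliser = 0.6·0.1000 + 0.45·0.3500 + 0.35·0.5500; P(genus P) ≈ 0.1463, P(genus Q) ≈ 0.3841, P(genus R) ≈ 0.4695
After 'present': normaliser = 0.4·0.1463 + 0.55·0.3841 + 0.65·0.4695; P(genus P) ≈ 0.1018, P(genus Q) ≈ 0.3674, P(genus R) ≈ 0.5308
After 'absent': normaliser = 0.6·0.1018 + 0.45·0.3674 + 0.35·0.5308; P(genus P) ≈ 0.1482, P(genus Q) ≈ 0.4011, P(genus R) ≈ 0.4507

0.1482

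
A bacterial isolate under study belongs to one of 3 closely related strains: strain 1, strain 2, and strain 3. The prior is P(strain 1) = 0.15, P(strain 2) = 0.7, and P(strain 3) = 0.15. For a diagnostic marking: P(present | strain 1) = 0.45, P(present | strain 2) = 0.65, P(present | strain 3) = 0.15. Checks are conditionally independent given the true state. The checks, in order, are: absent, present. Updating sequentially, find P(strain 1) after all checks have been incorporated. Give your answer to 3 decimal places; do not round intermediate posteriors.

After 'absent': normaliser = 0.55·0.1500 + 0.35·0.7000 + 0.85·0.1500; P(strain 1) ≈ 0.1813, P(strain 2) ≈ 0.5385, P(strain 3) ≈ 0.2802
After 'present': normaliser = 0.45·0.1813 + 0.65·0.5385 + 0.15·0.2802; P(strain 1) ≈ 0.1723, P(strain 2) ≈ 0.7390, P(strain 3) ≈ 0.0887

0.172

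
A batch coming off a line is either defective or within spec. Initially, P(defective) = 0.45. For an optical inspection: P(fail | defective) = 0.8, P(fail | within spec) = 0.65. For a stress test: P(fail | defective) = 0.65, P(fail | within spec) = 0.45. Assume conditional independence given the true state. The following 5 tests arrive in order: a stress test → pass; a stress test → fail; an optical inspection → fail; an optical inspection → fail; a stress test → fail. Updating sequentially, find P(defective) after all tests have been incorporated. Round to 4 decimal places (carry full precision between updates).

0.6220

After a stress test='pass': P(defective) = 0.35·0.4500 / (0.35·0.4500 + 0.55·0.5500) ≈ 0.3424
After a stress test='fail': P(defective) = 0.65·0.3424 / (0.65·0.3424 + 0.45·0.6576) ≈ 0.4292
After an optical inspection='fail': P(defective) = 0.8·0.4292 / (0.8·0.4292 + 0.65·0.5708) ≈ 0.4807
After an optical inspection='fail': P(defective) = 0.8·0.4807 / (0.8·0.4807 + 0.65·0.5193) ≈ 0.5325
After a stress test='fail': P(defective) = 0.65·0.5325 / (0.65·0.5325 + 0.45·0.4675) ≈ 0.6220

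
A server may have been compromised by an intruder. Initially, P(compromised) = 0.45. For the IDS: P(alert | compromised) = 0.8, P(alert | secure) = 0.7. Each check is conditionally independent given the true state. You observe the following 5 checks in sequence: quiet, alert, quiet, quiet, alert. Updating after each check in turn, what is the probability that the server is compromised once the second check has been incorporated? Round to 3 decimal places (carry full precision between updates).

After 'quiet': P(compromised) = 0.2·0.4500 / (0.2·0.4500 + 0.3·0.5500) ≈ 0.3529
After 'alert': P(compromised) = 0.8·0.3529 / (0.8·0.3529 + 0.7·0.6471) ≈ 0.3840

0.384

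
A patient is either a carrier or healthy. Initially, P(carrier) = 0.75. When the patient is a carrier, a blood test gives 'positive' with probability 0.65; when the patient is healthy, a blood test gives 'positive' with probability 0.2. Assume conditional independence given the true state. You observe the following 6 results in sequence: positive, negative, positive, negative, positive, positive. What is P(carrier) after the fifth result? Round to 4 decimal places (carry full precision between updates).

After 'positive': P(carrier) = 0.65·0.7500 / (0.65·0.7500 + 0.2·0.2500) ≈ 0.9070
After 'negative': P(carrier) = 0.35·0.9070 / (0.35·0.9070 + 0.8·0.0930) ≈ 0.8101
After 'positive': P(carrier) = 0.65·0.8101 / (0.65·0.8101 + 0.2·0.1899) ≈ 0.9327
After 'negative': P(carrier) = 0.35·0.9327 / (0.35·0.9327 + 0.8·0.0673) ≈ 0.8585
After 'positive': P(carrier) = 0.65·0.8585 / (0.65·0.8585 + 0.2·0.1415) ≈ 0.9517

0.9517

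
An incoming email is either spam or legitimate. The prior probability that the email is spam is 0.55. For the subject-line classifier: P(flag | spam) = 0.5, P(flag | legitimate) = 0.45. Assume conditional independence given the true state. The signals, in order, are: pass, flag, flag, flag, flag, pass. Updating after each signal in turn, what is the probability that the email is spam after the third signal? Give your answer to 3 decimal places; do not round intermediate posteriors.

Each posterior becomes the prior for the next update.
After 'pass': P(spam) = 0.5·0.5500 / (0.5·0.5500 + 0.55·0.4500) ≈ 0.5263
After 'flag': P(spam) = 0.5·0.5263 / (0.5·0.5263 + 0.45·0.4737) ≈ 0.5525
After 'flag': P(spam) = 0.5·0.5525 / (0.5·0.5525 + 0.45·0.4475) ≈ 0.5784

0.578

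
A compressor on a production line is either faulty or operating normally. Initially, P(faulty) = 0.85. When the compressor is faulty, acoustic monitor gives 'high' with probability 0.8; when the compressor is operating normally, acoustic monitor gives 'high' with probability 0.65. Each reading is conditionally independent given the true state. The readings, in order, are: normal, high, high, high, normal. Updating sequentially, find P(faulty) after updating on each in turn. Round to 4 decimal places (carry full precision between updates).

0.7753

After 'normal': P(faulty) = 0.2·0.8500 / (0.2·0.8500 + 0.35·0.1500) ≈ 0.7640
After 'high': P(faulty) = 0.8·0.7640 / (0.8·0.7640 + 0.65·0.2360) ≈ 0.7994
After 'high': P(faulty) = 0.8·0.7994 / (0.8·0.7994 + 0.65·0.2006) ≈ 0.8307
After 'high': P(faulty) = 0.8·0.8307 / (0.8·0.8307 + 0.65·0.1693) ≈ 0.8579
After 'normal': P(faulty) = 0.2·0.8579 / (0.2·0.8579 + 0.35·0.1421) ≈ 0.7753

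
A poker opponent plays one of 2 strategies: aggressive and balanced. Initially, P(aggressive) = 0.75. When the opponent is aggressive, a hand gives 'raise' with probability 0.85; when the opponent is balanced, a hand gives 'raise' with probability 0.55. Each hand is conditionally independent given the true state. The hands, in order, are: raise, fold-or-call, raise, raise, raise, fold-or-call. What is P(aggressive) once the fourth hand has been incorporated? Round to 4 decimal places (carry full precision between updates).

After 'raise': P(aggressive) = 0.85·0.7500 / (0.85·0.7500 + 0.55·0.2500) ≈ 0.8226
After 'fold-or-call': P(aggressive) = 0.15·0.8226 / (0.15·0.8226 + 0.45·0.1774) ≈ 0.6071
After 'raise': P(aggressive) = 0.85·0.6071 / (0.85·0.6071 + 0.55·0.3929) ≈ 0.7049
After 'raise': P(aggressive) = 0.85·0.7049 / (0.85·0.7049 + 0.55·0.2951) ≈ 0.7868

0.7868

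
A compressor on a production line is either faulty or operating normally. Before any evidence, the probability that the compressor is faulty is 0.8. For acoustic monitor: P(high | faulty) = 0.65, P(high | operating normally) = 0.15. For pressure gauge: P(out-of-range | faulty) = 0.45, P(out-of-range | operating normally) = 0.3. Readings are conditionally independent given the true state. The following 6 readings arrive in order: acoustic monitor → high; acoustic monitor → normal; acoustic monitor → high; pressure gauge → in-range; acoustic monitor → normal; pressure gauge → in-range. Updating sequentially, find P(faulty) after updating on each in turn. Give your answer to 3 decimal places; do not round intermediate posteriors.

Apply Bayes' rule sequentially, carrying P(faulty) forward.
After acoustic monitor='high': P(faulty) = 0.65·0.8000 / (0.65·0.8000 + 0.15·0.2000) ≈ 0.9455
After acoustic monitor='normal': P(faulty) = 0.35·0.9455 / (0.35·0.9455 + 0.85·0.0545) ≈ 0.8771
After acoustic monitor='high': P(faulty) = 0.65·0.8771 / (0.65·0.8771 + 0.15·0.1229) ≈ 0.9687
After pressure gauge='in-range': P(faulty) = 0.55·0.9687 / (0.55·0.9687 + 0.7·0.0313) ≈ 0.9605
After acoustic monitor='normal': P(faulty) = 0.35·0.9605 / (0.35·0.9605 + 0.85·0.0395) ≈ 0.9091
After pressure gauge='in-range': P(faulty) = 0.55·0.9091 / (0.55·0.9091 + 0.7·0.0909) ≈ 0.8872

0.887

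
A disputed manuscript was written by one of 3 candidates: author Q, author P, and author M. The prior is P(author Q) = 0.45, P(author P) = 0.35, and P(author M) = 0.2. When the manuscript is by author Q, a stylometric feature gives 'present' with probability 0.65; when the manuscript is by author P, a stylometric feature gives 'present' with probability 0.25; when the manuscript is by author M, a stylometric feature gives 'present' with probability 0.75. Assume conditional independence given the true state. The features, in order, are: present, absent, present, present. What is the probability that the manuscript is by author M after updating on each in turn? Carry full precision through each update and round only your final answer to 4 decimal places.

Each posterior becomes the prior for the next update.
After 'present': normaliser = 0.65·0.4500 + 0.25·0.3500 + 0.75·0.2000; P(author Q) ≈ 0.5519, P(author P) ≈ 0.1651, P(author M) ≈ 0.2830
After 'absent': normaliser = 0.35·0.5519 + 0.75·0.1651 + 0.25·0.2830; P(author Q) ≈ 0.4982, P(author P) ≈ 0.3193, P(author M) ≈ 0.1825
After 'present': normaliser = 0.65·0.4982 + 0.25·0.3193 + 0.75·0.1825; P(author Q) ≈ 0.5991, P(author P) ≈ 0.1477, P(author M) ≈ 0.2532
After 'present': normaliser = 0.65·0.5991 + 0.25·0.1477 + 0.75·0.2532; P(author Q) ≈ 0.6319, P(author P) ≈ 0.0599, P(author M) ≈ 0.3082

0.3082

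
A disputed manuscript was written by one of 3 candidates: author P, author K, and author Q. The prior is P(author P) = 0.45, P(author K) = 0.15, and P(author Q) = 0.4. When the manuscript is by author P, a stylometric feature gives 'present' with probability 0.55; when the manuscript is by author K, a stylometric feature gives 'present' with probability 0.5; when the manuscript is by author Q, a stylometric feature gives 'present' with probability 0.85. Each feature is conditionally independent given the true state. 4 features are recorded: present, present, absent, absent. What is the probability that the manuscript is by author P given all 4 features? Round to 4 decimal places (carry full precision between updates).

After 'present': normaliser = 0.55·0.4500 + 0.5·0.1500 + 0.85·0.4000; P(author P) ≈ 0.3736, P(author K) ≈ 0.1132, P(author Q) ≈ 0.5132
After 'present': normaliser = 0.55·0.3736 + 0.5·0.1132 + 0.85·0.5132; P(author P) ≈ 0.2942, P(author K) ≈ 0.0811, P(author Q) ≈ 0.6247
After 'absent': normaliser = 0.45·0.2942 + 0.5·0.0811 + 0.15·0.6247; P(author P) ≈ 0.4966, P(author K) ≈ 0.1520, P(author Q) ≈ 0.3514
After 'absent': normaliser = 0.45·0.4966 + 0.5·0.1520 + 0.15·0.3514; P(author P) ≈ 0.6345, P(author K) ≈ 0.2158, P(author Q) ≈ 0.1497

0.6345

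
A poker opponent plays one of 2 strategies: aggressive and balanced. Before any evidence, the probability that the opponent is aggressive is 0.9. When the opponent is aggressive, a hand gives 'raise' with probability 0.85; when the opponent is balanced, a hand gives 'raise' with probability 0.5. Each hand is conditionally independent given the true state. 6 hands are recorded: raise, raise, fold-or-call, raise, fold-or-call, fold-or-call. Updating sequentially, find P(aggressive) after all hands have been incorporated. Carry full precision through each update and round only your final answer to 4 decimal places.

After 'raise': P(aggressive) = 0.85·0.9000 / (0.85·0.9000 + 0.5·0.1000) ≈ 0.9387
After 'raise': P(aggressive) = 0.85·0.9387 / (0.85·0.9387 + 0.5·0.0613) ≈ 0.9630
After 'fold-or-call': P(aggressive) = 0.15·0.9630 / (0.15·0.9630 + 0.5·0.0370) ≈ 0.8864
After 'raise': P(aggressive) = 0.85·0.8864 / (0.85·0.8864 + 0.5·0.1136) ≈ 0.9299
After 'fold-or-call': P(aggressive) = 0.15·0.9299 / (0.15·0.9299 + 0.5·0.0701) ≈ 0.7992
After 'fold-or-call': P(aggressive) = 0.15·0.7992 / (0.15·0.7992 + 0.5·0.2008) ≈ 0.5442

0.5442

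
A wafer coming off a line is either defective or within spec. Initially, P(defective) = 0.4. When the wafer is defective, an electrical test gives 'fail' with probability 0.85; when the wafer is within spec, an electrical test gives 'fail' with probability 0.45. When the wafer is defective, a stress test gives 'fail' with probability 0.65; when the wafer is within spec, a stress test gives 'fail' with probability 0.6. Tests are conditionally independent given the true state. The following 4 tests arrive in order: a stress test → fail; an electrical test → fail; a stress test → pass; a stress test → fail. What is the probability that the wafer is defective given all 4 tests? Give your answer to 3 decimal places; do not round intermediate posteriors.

0.564

After a stress test='fail': P(defective) = 0.65·0.4000 / (0.65·0.4000 + 0.6·0.6000) ≈ 0.4194
After an electrical test='fail': P(defective) = 0.85·0.4194 / (0.85·0.4194 + 0.45·0.5806) ≈ 0.5770
After a stress test='pass': P(defective) = 0.35·0.5770 / (0.35·0.5770 + 0.4·0.4230) ≈ 0.5441
After a stress test='fail': P(defective) = 0.65·0.5441 / (0.65·0.5441 + 0.6·0.4559) ≈ 0.5639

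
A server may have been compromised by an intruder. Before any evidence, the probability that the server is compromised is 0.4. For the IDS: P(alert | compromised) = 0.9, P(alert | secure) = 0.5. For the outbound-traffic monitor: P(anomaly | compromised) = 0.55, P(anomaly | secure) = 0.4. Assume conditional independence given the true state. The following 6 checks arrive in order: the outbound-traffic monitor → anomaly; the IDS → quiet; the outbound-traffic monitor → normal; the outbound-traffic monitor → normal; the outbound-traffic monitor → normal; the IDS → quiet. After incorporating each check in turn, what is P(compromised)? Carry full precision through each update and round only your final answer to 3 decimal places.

0.015

After the outbound-traffic monitor='anomaly': P(compromised) = 0.55·0.4000 / (0.55·0.4000 + 0.4·0.6000) ≈ 0.4783
After the IDS='quiet': P(compromised) = 0.1·0.4783 / (0.1·0.4783 + 0.5·0.5217) ≈ 0.1549
After the outbound-traffic monitor='normal': P(compromised) = 0.45·0.1549 / (0.45·0.1549 + 0.6·0.8451) ≈ 0.1209
After the outbound-traffic monitor='normal': P(compromised) = 0.45·0.1209 / (0.45·0.1209 + 0.6·0.8791) ≈ 0.0935
After the outbound-traffic monitor='normal': P(compromised) = 0.45·0.0935 / (0.45·0.0935 + 0.6·0.9065) ≈ 0.0718
After the IDS='quiet': P(compromised) = 0.1·0.0718 / (0.1·0.0718 + 0.5·0.9282) ≈ 0.0152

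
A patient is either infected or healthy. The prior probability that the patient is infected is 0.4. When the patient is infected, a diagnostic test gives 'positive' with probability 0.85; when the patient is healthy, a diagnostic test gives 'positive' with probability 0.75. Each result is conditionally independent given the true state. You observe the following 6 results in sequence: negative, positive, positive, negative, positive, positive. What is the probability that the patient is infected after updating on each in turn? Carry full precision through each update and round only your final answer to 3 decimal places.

0.284

After 'negative': P(infected) = 0.15·0.4000 / (0.15·0.4000 + 0.25·0.6000) ≈ 0.2857
After 'positive': P(infected) = 0.85·0.2857 / (0.85·0.2857 + 0.75·0.7143) ≈ 0.3119
After 'positive': P(infected) = 0.85·0.3119 / (0.85·0.3119 + 0.75·0.6881) ≈ 0.3394
After 'negative': P(infected) = 0.15·0.3394 / (0.15·0.3394 + 0.25·0.6606) ≈ 0.2356
After 'positive': P(infected) = 0.85·0.2356 / (0.85·0.2356 + 0.75·0.7644) ≈ 0.2589
After 'positive': P(infected) = 0.85·0.2589 / (0.85·0.2589 + 0.75·0.7411) ≈ 0.2836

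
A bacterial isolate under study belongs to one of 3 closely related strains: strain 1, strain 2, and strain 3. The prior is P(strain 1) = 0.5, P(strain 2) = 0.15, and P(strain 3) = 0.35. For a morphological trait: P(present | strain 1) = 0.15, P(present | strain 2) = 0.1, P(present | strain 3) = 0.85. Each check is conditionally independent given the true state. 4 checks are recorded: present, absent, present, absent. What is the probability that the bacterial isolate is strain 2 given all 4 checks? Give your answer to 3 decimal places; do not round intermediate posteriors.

0.081

After 'present': normaliser = 0.15·0.5000 + 0.1·0.1500 + 0.85·0.3500; P(strain 1) ≈ 0.1935, P(strain 2) ≈ 0.0387, P(strain 3) ≈ 0.7677
After 'absent': normaliser = 0.85·0.1935 + 0.9·0.0387 + 0.15·0.7677; P(strain 1) ≈ 0.5231, P(strain 2) ≈ 0.1108, P(strain 3) ≈ 0.3662
After 'present': normaliser = 0.15·0.5231 + 0.1·0.1108 + 0.85·0.3662; P(strain 1) ≈ 0.1958, P(strain 2) ≈ 0.0276, P(strain 3) ≈ 0.7766
After 'absent': normaliser = 0.85·0.1958 + 0.9·0.0276 + 0.15·0.7766; P(strain 1) ≈ 0.5407, P(strain 2) ≈ 0.0808, P(strain 3) ≈ 0.3785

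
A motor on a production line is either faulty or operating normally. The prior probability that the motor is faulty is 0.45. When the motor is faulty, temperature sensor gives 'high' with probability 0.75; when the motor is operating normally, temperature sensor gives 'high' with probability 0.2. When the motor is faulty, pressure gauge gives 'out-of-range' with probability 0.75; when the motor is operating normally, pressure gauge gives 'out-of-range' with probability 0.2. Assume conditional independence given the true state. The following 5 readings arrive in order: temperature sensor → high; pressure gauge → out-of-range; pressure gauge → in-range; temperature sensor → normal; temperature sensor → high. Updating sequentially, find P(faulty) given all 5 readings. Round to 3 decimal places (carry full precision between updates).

Each posterior becomes the prior for the next update.
After temperature sensor='high': P(faulty) = 0.75·0.4500 / (0.75·0.4500 + 0.2·0.5500) ≈ 0.7542
After pressure gauge='out-of-range': P(faulty) = 0.75·0.7542 / (0.75·0.7542 + 0.2·0.2458) ≈ 0.9200
After pressure gauge='in-range': P(faulty) = 0.25·0.9200 / (0.25·0.9200 + 0.8·0.0800) ≈ 0.7824
After temperature sensor='normal': P(faulty) = 0.25·0.7824 / (0.25·0.7824 + 0.8·0.2176) ≈ 0.5291
After temperature sensor='high': P(faulty) = 0.75·0.5291 / (0.75·0.5291 + 0.2·0.4709) ≈ 0.8082

0.808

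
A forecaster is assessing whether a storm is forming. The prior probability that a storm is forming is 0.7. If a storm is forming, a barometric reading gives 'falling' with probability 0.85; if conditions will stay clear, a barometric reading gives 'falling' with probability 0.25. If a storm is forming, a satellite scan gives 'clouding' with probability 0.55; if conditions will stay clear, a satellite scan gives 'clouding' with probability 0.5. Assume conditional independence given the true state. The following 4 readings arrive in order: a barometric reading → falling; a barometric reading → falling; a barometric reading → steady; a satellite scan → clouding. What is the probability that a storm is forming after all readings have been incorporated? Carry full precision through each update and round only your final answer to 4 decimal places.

0.8558

After a barometric reading='falling': P(storm) = 0.85·0.7000 / (0.85·0.7000 + 0.25·0.3000) ≈ 0.8881
After a barometric reading='falling': P(storm) = 0.85·0.8881 / (0.85·0.8881 + 0.25·0.1119) ≈ 0.9643
After a barometric reading='steady': P(storm) = 0.15·0.9643 / (0.15·0.9643 + 0.75·0.0357) ≈ 0.8436
After a satellite scan='clouding': P(storm) = 0.55·0.8436 / (0.55·0.8436 + 0.5·0.1564) ≈ 0.8558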